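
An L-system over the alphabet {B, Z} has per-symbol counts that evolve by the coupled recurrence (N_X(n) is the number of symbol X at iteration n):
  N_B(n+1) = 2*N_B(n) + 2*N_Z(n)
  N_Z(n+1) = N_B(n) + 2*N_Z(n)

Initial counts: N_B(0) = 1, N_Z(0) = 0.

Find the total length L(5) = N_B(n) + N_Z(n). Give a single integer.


Answer: 396

Derivation:
Step 0: N_B=1, N_Z=0, L=1
Step 1: N_B=2, N_Z=1, L=3
Step 2: N_B=6, N_Z=4, L=10
Step 3: N_B=20, N_Z=14, L=34
Step 4: N_B=68, N_Z=48, L=116
Step 5: N_B=232, N_Z=164, L=396


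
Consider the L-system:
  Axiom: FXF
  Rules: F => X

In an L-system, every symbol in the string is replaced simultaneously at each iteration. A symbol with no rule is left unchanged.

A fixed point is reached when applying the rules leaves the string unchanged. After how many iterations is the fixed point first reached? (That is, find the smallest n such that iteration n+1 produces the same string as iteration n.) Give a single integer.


Answer: 1

Derivation:
Step 0: FXF
Step 1: XXX
Step 2: XXX  (unchanged — fixed point at step 1)


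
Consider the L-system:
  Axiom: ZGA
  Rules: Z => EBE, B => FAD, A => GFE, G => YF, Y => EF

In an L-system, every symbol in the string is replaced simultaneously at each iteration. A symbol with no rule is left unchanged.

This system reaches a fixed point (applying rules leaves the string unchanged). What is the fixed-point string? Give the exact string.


Step 0: ZGA
Step 1: EBEYFGFE
Step 2: EFADEEFFYFFE
Step 3: EFGFEDEEFFEFFFE
Step 4: EFYFFEDEEFFEFFFE
Step 5: EFEFFFEDEEFFEFFFE
Step 6: EFEFFFEDEEFFEFFFE  (unchanged — fixed point at step 5)

Answer: EFEFFFEDEEFFEFFFE


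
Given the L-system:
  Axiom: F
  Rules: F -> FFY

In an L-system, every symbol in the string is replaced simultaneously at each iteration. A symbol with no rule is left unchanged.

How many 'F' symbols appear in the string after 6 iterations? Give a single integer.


Answer: 64

Derivation:
Step 0: F  (1 'F')
Step 1: FFY  (2 'F')
Step 2: FFYFFYY  (4 'F')
Step 3: FFYFFYYFFYFFYYY  (8 'F')
Step 4: FFYFFYYFFYFFYYYFFYFFYYFFYFFYYYY  (16 'F')
Step 5: FFYFFYYFFYFFYYYFFYFFYYFFYFFYYYYFFYFFYYFFYFFYYYFFYFFYYFFYFFYYYYY  (32 'F')
Step 6: FFYFFYYFFYFFYYYFFYFFYYFFYFFYYYYFFYFFYYFFYFFYYYFFYFFYYFFYFFYYYYYFFYFFYYFFYFFYYYFFYFFYYFFYFFYYYYFFYFFYYFFYFFYYYFFYFFYYFFYFFYYYYYY  (64 'F')


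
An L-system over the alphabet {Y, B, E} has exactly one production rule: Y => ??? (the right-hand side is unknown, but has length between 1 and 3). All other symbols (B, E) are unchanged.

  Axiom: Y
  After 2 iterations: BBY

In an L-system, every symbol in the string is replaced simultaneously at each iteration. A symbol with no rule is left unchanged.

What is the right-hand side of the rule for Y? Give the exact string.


Trying Y => BY:
  Step 0: Y
  Step 1: BY
  Step 2: BBY
Matches the given result.

Answer: BY


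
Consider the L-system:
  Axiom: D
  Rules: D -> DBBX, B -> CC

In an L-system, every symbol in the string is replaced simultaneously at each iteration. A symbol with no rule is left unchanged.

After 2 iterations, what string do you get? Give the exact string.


Step 0: D
Step 1: DBBX
Step 2: DBBXCCCCX

Answer: DBBXCCCCX


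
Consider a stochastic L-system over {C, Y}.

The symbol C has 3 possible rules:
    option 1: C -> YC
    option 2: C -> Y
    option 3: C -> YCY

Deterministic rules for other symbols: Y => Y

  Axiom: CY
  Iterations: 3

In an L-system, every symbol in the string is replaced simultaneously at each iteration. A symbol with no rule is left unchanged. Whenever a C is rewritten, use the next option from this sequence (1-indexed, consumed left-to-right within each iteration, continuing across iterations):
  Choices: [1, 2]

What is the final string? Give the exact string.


Answer: YYY

Derivation:
Step 0: CY
Step 1: YCY  (used choices [1])
Step 2: YYY  (used choices [2])
Step 3: YYY  (used choices [])


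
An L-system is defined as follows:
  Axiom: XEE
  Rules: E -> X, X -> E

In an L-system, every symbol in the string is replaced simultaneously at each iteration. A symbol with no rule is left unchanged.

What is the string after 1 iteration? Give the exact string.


Step 0: XEE
Step 1: EXX

Answer: EXX


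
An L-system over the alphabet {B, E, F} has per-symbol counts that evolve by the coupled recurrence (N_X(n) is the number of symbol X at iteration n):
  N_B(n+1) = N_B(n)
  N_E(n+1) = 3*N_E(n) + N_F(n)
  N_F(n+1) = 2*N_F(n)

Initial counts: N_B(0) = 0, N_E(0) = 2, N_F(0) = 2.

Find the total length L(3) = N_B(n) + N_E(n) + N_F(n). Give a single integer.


Answer: 108

Derivation:
Step 0: N_B=0, N_E=2, N_F=2, L=4
Step 1: N_B=0, N_E=8, N_F=4, L=12
Step 2: N_B=0, N_E=28, N_F=8, L=36
Step 3: N_B=0, N_E=92, N_F=16, L=108


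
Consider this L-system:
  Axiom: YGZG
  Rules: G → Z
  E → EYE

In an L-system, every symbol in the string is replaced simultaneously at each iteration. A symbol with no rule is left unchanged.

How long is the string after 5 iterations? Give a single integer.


Step 0: length = 4
Step 1: length = 4
Step 2: length = 4
Step 3: length = 4
Step 4: length = 4
Step 5: length = 4

Answer: 4


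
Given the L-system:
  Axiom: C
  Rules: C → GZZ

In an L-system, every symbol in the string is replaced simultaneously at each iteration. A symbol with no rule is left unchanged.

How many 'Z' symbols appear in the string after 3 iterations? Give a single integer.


Step 0: C  (0 'Z')
Step 1: GZZ  (2 'Z')
Step 2: GZZ  (2 'Z')
Step 3: GZZ  (2 'Z')

Answer: 2


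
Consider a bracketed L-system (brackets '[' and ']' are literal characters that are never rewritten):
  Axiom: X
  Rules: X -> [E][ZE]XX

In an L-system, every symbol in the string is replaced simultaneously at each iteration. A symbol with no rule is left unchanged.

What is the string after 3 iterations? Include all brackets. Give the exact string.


Answer: [E][ZE][E][ZE][E][ZE]XX[E][ZE]XX[E][ZE][E][ZE]XX[E][ZE]XX

Derivation:
Step 0: X
Step 1: [E][ZE]XX
Step 2: [E][ZE][E][ZE]XX[E][ZE]XX
Step 3: [E][ZE][E][ZE][E][ZE]XX[E][ZE]XX[E][ZE][E][ZE]XX[E][ZE]XX


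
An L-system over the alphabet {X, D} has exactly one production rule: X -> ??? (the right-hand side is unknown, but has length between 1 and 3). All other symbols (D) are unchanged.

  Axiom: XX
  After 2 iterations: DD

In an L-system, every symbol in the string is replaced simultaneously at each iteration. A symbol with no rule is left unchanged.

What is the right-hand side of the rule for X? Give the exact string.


Trying X -> D:
  Step 0: XX
  Step 1: DD
  Step 2: DD
Matches the given result.

Answer: D


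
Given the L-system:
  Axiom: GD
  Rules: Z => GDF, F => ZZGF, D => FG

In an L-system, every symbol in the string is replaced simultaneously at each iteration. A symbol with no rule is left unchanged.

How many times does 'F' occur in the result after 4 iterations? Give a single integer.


Step 0: GD  (0 'F')
Step 1: GFG  (1 'F')
Step 2: GZZGFG  (1 'F')
Step 3: GGDFGDFGZZGFG  (3 'F')
Step 4: GGFGZZGFGFGZZGFGGDFGDFGZZGFG  (7 'F')

Answer: 7


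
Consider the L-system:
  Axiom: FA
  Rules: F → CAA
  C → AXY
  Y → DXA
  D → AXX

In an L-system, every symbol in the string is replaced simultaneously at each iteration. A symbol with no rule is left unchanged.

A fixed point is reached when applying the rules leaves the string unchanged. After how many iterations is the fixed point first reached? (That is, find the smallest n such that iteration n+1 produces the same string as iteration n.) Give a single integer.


Step 0: FA
Step 1: CAAA
Step 2: AXYAAA
Step 3: AXDXAAAA
Step 4: AXAXXXAAAA
Step 5: AXAXXXAAAA  (unchanged — fixed point at step 4)

Answer: 4


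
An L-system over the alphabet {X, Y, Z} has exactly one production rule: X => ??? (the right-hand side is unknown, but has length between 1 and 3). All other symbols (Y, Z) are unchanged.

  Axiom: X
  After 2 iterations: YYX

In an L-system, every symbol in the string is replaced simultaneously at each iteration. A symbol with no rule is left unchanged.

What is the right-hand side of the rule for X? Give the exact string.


Trying X => YX:
  Step 0: X
  Step 1: YX
  Step 2: YYX
Matches the given result.

Answer: YX


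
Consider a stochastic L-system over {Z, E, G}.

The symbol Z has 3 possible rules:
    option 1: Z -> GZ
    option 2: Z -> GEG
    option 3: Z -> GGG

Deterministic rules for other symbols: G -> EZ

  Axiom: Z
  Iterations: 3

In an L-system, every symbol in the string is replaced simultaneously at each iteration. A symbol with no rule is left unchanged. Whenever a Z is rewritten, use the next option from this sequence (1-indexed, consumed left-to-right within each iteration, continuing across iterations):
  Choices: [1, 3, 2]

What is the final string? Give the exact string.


Answer: EGEGEZEZEZ

Derivation:
Step 0: Z
Step 1: GZ  (used choices [1])
Step 2: EZGGG  (used choices [3])
Step 3: EGEGEZEZEZ  (used choices [2])


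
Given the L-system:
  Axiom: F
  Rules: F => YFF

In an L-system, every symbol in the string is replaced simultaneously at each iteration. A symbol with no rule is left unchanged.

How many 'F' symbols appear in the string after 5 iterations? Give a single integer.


Step 0: F  (1 'F')
Step 1: YFF  (2 'F')
Step 2: YYFFYFF  (4 'F')
Step 3: YYYFFYFFYYFFYFF  (8 'F')
Step 4: YYYYFFYFFYYFFYFFYYYFFYFFYYFFYFF  (16 'F')
Step 5: YYYYYFFYFFYYFFYFFYYYFFYFFYYFFYFFYYYYFFYFFYYFFYFFYYYFFYFFYYFFYFF  (32 'F')

Answer: 32


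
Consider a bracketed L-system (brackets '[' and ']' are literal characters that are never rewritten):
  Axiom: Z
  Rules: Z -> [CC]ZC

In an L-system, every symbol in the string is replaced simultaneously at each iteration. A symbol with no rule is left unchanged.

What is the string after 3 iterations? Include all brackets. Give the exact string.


Answer: [CC][CC][CC]ZCCC

Derivation:
Step 0: Z
Step 1: [CC]ZC
Step 2: [CC][CC]ZCC
Step 3: [CC][CC][CC]ZCCC


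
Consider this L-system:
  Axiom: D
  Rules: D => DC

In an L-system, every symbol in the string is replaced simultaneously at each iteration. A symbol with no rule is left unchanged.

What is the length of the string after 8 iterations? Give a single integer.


Step 0: length = 1
Step 1: length = 2
Step 2: length = 3
Step 3: length = 4
Step 4: length = 5
Step 5: length = 6
Step 6: length = 7
Step 7: length = 8
Step 8: length = 9

Answer: 9


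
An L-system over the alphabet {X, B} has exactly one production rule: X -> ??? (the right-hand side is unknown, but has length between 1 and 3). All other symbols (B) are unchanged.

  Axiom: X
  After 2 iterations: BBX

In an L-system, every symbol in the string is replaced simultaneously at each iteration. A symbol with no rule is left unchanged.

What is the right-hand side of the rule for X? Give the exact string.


Trying X -> BX:
  Step 0: X
  Step 1: BX
  Step 2: BBX
Matches the given result.

Answer: BX


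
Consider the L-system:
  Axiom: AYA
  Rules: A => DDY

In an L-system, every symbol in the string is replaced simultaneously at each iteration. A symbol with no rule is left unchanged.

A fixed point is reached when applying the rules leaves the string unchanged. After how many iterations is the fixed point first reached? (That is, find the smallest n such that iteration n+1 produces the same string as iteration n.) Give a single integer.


Answer: 1

Derivation:
Step 0: AYA
Step 1: DDYYDDY
Step 2: DDYYDDY  (unchanged — fixed point at step 1)


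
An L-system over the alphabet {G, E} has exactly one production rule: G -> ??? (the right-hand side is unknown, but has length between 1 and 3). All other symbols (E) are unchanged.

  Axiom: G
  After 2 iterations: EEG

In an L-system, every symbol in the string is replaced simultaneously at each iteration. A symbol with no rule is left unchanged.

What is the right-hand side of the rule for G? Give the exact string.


Answer: EG

Derivation:
Trying G -> EG:
  Step 0: G
  Step 1: EG
  Step 2: EEG
Matches the given result.


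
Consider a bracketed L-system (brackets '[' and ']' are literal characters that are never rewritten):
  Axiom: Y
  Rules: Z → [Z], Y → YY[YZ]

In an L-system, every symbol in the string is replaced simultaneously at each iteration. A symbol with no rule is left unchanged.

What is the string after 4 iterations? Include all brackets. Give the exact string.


Answer: YY[YZ]YY[YZ][YY[YZ][Z]]YY[YZ]YY[YZ][YY[YZ][Z]][YY[YZ]YY[YZ][YY[YZ][Z]][[Z]]]YY[YZ]YY[YZ][YY[YZ][Z]]YY[YZ]YY[YZ][YY[YZ][Z]][YY[YZ]YY[YZ][YY[YZ][Z]][[Z]]][YY[YZ]YY[YZ][YY[YZ][Z]]YY[YZ]YY[YZ][YY[YZ][Z]][YY[YZ]YY[YZ][YY[YZ][Z]][[Z]]][[[Z]]]]

Derivation:
Step 0: Y
Step 1: YY[YZ]
Step 2: YY[YZ]YY[YZ][YY[YZ][Z]]
Step 3: YY[YZ]YY[YZ][YY[YZ][Z]]YY[YZ]YY[YZ][YY[YZ][Z]][YY[YZ]YY[YZ][YY[YZ][Z]][[Z]]]
Step 4: YY[YZ]YY[YZ][YY[YZ][Z]]YY[YZ]YY[YZ][YY[YZ][Z]][YY[YZ]YY[YZ][YY[YZ][Z]][[Z]]]YY[YZ]YY[YZ][YY[YZ][Z]]YY[YZ]YY[YZ][YY[YZ][Z]][YY[YZ]YY[YZ][YY[YZ][Z]][[Z]]][YY[YZ]YY[YZ][YY[YZ][Z]]YY[YZ]YY[YZ][YY[YZ][Z]][YY[YZ]YY[YZ][YY[YZ][Z]][[Z]]][[[Z]]]]


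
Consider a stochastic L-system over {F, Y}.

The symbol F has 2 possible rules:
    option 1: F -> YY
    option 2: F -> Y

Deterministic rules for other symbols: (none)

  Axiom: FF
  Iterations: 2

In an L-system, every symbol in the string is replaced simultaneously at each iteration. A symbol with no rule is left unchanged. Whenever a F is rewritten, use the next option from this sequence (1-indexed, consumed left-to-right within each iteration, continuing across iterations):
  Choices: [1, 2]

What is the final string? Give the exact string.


Step 0: FF
Step 1: YYY  (used choices [1, 2])
Step 2: YYY  (used choices [])

Answer: YYY


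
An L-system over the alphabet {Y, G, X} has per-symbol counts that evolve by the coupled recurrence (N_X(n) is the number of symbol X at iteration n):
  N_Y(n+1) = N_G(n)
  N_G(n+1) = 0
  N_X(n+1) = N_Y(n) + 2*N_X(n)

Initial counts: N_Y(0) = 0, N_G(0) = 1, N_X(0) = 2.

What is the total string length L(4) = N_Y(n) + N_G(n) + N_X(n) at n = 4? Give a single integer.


Step 0: N_Y=0, N_G=1, N_X=2, L=3
Step 1: N_Y=1, N_G=0, N_X=4, L=5
Step 2: N_Y=0, N_G=0, N_X=9, L=9
Step 3: N_Y=0, N_G=0, N_X=18, L=18
Step 4: N_Y=0, N_G=0, N_X=36, L=36

Answer: 36


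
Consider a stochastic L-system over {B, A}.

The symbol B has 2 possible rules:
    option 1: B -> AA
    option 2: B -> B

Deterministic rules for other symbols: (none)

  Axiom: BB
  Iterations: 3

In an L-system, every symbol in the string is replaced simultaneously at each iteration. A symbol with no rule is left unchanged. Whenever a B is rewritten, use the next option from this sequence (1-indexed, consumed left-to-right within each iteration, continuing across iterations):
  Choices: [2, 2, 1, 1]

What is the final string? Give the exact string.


Answer: AAAA

Derivation:
Step 0: BB
Step 1: BB  (used choices [2, 2])
Step 2: AAAA  (used choices [1, 1])
Step 3: AAAA  (used choices [])


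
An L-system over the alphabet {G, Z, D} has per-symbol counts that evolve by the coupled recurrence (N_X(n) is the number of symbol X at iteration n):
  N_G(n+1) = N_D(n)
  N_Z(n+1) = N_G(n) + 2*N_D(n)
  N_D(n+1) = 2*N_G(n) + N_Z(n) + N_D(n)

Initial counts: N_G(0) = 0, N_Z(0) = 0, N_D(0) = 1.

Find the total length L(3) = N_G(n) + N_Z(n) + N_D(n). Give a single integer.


Answer: 26

Derivation:
Step 0: N_G=0, N_Z=0, N_D=1, L=1
Step 1: N_G=1, N_Z=2, N_D=1, L=4
Step 2: N_G=1, N_Z=3, N_D=5, L=9
Step 3: N_G=5, N_Z=11, N_D=10, L=26


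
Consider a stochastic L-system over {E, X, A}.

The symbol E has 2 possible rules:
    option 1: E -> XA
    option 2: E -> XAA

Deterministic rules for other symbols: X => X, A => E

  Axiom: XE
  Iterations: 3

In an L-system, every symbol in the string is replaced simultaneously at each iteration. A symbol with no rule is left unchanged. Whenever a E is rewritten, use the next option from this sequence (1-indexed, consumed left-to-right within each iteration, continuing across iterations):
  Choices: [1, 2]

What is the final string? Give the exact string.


Answer: XXXAA

Derivation:
Step 0: XE
Step 1: XXA  (used choices [1])
Step 2: XXE  (used choices [])
Step 3: XXXAA  (used choices [2])


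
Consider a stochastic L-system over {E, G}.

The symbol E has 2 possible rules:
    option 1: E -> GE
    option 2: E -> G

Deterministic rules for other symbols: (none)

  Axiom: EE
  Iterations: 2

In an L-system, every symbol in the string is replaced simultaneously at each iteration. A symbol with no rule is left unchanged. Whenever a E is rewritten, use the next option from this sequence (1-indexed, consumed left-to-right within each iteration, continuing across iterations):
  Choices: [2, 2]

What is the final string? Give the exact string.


Answer: GG

Derivation:
Step 0: EE
Step 1: GG  (used choices [2, 2])
Step 2: GG  (used choices [])


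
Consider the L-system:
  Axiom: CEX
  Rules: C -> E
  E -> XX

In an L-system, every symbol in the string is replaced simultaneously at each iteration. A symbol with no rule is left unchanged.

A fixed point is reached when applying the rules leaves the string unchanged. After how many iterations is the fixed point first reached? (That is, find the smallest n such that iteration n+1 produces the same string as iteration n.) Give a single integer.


Answer: 2

Derivation:
Step 0: CEX
Step 1: EXXX
Step 2: XXXXX
Step 3: XXXXX  (unchanged — fixed point at step 2)


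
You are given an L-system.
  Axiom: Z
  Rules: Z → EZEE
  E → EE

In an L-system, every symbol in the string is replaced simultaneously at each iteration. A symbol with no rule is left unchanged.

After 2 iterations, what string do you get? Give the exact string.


Step 0: Z
Step 1: EZEE
Step 2: EEEZEEEEEE

Answer: EEEZEEEEEE


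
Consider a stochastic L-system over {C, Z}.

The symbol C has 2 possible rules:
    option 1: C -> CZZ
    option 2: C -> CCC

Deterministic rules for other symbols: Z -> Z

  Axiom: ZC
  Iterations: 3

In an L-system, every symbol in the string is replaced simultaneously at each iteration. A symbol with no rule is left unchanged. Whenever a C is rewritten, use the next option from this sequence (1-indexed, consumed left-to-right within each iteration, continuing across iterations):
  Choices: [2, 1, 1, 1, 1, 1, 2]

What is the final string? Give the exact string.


Step 0: ZC
Step 1: ZCCC  (used choices [2])
Step 2: ZCZZCZZCZZ  (used choices [1, 1, 1])
Step 3: ZCZZZZCZZZZCCCZZ  (used choices [1, 1, 2])

Answer: ZCZZZZCZZZZCCCZZ


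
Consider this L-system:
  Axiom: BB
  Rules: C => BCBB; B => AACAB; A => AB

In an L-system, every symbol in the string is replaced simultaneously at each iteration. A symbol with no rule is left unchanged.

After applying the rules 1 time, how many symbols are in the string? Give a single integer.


Step 0: length = 2
Step 1: length = 10

Answer: 10


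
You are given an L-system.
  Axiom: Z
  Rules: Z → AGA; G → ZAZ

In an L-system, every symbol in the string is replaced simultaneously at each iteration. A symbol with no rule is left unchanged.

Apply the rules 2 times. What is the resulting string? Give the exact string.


Step 0: Z
Step 1: AGA
Step 2: AZAZA

Answer: AZAZA


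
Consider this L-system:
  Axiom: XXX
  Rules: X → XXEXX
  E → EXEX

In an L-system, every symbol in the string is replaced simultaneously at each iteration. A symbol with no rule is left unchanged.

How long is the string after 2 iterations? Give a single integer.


Answer: 72

Derivation:
Step 0: length = 3
Step 1: length = 15
Step 2: length = 72


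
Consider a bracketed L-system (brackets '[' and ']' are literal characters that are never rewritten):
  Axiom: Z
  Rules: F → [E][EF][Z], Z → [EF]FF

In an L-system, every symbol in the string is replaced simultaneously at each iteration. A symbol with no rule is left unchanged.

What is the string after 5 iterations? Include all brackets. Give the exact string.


Step 0: Z
Step 1: [EF]FF
Step 2: [E[E][EF][Z]][E][EF][Z][E][EF][Z]
Step 3: [E[E][E[E][EF][Z]][[EF]FF]][E][E[E][EF][Z]][[EF]FF][E][E[E][EF][Z]][[EF]FF]
Step 4: [E[E][E[E][E[E][EF][Z]][[EF]FF]][[E[E][EF][Z]][E][EF][Z][E][EF][Z]]][E][E[E][E[E][EF][Z]][[EF]FF]][[E[E][EF][Z]][E][EF][Z][E][EF][Z]][E][E[E][E[E][EF][Z]][[EF]FF]][[E[E][EF][Z]][E][EF][Z][E][EF][Z]]
Step 5: [E[E][E[E][E[E][E[E][EF][Z]][[EF]FF]][[E[E][EF][Z]][E][EF][Z][E][EF][Z]]][[E[E][E[E][EF][Z]][[EF]FF]][E][E[E][EF][Z]][[EF]FF][E][E[E][EF][Z]][[EF]FF]]][E][E[E][E[E][E[E][EF][Z]][[EF]FF]][[E[E][EF][Z]][E][EF][Z][E][EF][Z]]][[E[E][E[E][EF][Z]][[EF]FF]][E][E[E][EF][Z]][[EF]FF][E][E[E][EF][Z]][[EF]FF]][E][E[E][E[E][E[E][EF][Z]][[EF]FF]][[E[E][EF][Z]][E][EF][Z][E][EF][Z]]][[E[E][E[E][EF][Z]][[EF]FF]][E][E[E][EF][Z]][[EF]FF][E][E[E][EF][Z]][[EF]FF]]

Answer: [E[E][E[E][E[E][E[E][EF][Z]][[EF]FF]][[E[E][EF][Z]][E][EF][Z][E][EF][Z]]][[E[E][E[E][EF][Z]][[EF]FF]][E][E[E][EF][Z]][[EF]FF][E][E[E][EF][Z]][[EF]FF]]][E][E[E][E[E][E[E][EF][Z]][[EF]FF]][[E[E][EF][Z]][E][EF][Z][E][EF][Z]]][[E[E][E[E][EF][Z]][[EF]FF]][E][E[E][EF][Z]][[EF]FF][E][E[E][EF][Z]][[EF]FF]][E][E[E][E[E][E[E][EF][Z]][[EF]FF]][[E[E][EF][Z]][E][EF][Z][E][EF][Z]]][[E[E][E[E][EF][Z]][[EF]FF]][E][E[E][EF][Z]][[EF]FF][E][E[E][EF][Z]][[EF]FF]]


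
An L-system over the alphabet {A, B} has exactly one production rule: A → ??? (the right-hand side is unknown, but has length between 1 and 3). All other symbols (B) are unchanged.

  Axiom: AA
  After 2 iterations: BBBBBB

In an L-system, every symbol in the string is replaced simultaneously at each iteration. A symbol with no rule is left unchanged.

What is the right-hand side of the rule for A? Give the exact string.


Answer: BBB

Derivation:
Trying A → BBB:
  Step 0: AA
  Step 1: BBBBBB
  Step 2: BBBBBB
Matches the given result.


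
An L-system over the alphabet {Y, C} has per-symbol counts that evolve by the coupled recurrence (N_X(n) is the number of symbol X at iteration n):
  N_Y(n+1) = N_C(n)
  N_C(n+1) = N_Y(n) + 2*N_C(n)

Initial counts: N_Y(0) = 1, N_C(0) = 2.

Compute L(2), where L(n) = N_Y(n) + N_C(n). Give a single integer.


Answer: 17

Derivation:
Step 0: N_Y=1, N_C=2, L=3
Step 1: N_Y=2, N_C=5, L=7
Step 2: N_Y=5, N_C=12, L=17


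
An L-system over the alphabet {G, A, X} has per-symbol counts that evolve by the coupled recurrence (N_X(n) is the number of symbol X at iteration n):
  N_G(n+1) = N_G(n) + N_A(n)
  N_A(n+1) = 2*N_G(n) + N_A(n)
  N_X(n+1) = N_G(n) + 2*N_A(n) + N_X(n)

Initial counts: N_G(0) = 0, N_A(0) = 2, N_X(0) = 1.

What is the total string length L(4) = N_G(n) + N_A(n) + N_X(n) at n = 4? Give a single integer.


Answer: 123

Derivation:
Step 0: N_G=0, N_A=2, N_X=1, L=3
Step 1: N_G=2, N_A=2, N_X=5, L=9
Step 2: N_G=4, N_A=6, N_X=11, L=21
Step 3: N_G=10, N_A=14, N_X=27, L=51
Step 4: N_G=24, N_A=34, N_X=65, L=123


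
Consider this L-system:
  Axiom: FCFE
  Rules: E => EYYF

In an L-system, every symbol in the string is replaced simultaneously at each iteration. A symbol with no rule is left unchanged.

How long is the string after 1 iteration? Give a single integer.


Step 0: length = 4
Step 1: length = 7

Answer: 7


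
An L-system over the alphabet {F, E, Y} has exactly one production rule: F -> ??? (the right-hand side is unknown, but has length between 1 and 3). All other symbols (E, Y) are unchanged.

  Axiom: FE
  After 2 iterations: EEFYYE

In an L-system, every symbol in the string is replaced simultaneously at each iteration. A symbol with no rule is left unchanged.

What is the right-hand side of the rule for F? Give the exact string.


Trying F -> EFY:
  Step 0: FE
  Step 1: EFYE
  Step 2: EEFYYE
Matches the given result.

Answer: EFY


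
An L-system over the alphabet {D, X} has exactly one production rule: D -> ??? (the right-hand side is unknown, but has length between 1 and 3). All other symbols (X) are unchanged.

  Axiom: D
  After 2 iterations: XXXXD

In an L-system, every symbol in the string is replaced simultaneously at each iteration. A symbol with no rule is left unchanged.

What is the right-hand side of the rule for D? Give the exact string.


Answer: XXD

Derivation:
Trying D -> XXD:
  Step 0: D
  Step 1: XXD
  Step 2: XXXXD
Matches the given result.


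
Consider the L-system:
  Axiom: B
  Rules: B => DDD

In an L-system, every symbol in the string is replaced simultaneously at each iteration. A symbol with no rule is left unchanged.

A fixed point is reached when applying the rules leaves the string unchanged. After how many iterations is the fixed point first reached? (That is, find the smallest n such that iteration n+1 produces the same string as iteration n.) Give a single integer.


Answer: 1

Derivation:
Step 0: B
Step 1: DDD
Step 2: DDD  (unchanged — fixed point at step 1)


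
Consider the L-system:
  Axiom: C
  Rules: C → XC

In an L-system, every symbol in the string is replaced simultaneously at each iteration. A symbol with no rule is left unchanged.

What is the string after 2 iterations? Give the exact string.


Step 0: C
Step 1: XC
Step 2: XXC

Answer: XXC


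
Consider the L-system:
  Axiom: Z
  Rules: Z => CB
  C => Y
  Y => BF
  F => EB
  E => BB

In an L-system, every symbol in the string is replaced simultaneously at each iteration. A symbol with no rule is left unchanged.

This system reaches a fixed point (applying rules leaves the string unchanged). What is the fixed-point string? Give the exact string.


Step 0: Z
Step 1: CB
Step 2: YB
Step 3: BFB
Step 4: BEBB
Step 5: BBBBB
Step 6: BBBBB  (unchanged — fixed point at step 5)

Answer: BBBBB


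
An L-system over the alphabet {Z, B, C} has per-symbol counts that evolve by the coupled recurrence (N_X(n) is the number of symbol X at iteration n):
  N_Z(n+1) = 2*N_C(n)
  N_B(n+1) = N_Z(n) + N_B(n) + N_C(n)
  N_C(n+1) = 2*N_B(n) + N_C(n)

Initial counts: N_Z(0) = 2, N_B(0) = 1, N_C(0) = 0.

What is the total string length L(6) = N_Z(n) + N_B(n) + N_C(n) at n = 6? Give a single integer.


Answer: 1137

Derivation:
Step 0: N_Z=2, N_B=1, N_C=0, L=3
Step 1: N_Z=0, N_B=3, N_C=2, L=5
Step 2: N_Z=4, N_B=5, N_C=8, L=17
Step 3: N_Z=16, N_B=17, N_C=18, L=51
Step 4: N_Z=36, N_B=51, N_C=52, L=139
Step 5: N_Z=104, N_B=139, N_C=154, L=397
Step 6: N_Z=308, N_B=397, N_C=432, L=1137


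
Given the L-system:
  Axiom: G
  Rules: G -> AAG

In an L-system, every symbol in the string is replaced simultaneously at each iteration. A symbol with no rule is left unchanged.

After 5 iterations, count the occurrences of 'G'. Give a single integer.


Step 0: G  (1 'G')
Step 1: AAG  (1 'G')
Step 2: AAAAG  (1 'G')
Step 3: AAAAAAG  (1 'G')
Step 4: AAAAAAAAG  (1 'G')
Step 5: AAAAAAAAAAG  (1 'G')

Answer: 1


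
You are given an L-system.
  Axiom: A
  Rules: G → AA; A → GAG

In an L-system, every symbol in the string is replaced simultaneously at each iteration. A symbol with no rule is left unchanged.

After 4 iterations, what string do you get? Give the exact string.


Step 0: A
Step 1: GAG
Step 2: AAGAGAA
Step 3: GAGGAGAAGAGAAGAGGAG
Step 4: AAGAGAAAAGAGAAGAGGAGAAGAGAAGAGGAGAAGAGAAAAGAGAA

Answer: AAGAGAAAAGAGAAGAGGAGAAGAGAAGAGGAGAAGAGAAAAGAGAA


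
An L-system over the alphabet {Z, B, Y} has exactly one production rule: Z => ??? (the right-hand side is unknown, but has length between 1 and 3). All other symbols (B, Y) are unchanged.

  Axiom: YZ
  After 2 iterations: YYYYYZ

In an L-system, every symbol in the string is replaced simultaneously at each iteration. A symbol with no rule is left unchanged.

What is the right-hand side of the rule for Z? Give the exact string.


Answer: YYZ

Derivation:
Trying Z => YYZ:
  Step 0: YZ
  Step 1: YYYZ
  Step 2: YYYYYZ
Matches the given result.


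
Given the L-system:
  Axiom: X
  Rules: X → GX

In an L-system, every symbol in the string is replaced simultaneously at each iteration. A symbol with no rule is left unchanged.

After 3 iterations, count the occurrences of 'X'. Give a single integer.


Answer: 1

Derivation:
Step 0: X  (1 'X')
Step 1: GX  (1 'X')
Step 2: GGX  (1 'X')
Step 3: GGGX  (1 'X')


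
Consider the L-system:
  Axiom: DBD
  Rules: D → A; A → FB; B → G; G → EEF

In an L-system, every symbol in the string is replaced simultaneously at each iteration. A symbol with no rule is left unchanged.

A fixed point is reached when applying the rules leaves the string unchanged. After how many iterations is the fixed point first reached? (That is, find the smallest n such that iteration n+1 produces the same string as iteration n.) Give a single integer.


Answer: 4

Derivation:
Step 0: DBD
Step 1: AGA
Step 2: FBEEFFB
Step 3: FGEEFFG
Step 4: FEEFEEFFEEF
Step 5: FEEFEEFFEEF  (unchanged — fixed point at step 4)


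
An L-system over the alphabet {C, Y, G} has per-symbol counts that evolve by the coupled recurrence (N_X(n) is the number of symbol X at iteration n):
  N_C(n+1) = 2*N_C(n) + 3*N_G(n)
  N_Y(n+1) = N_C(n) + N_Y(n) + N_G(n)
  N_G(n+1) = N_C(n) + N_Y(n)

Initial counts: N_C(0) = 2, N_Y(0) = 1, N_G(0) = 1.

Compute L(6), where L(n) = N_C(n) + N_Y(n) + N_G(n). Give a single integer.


Step 0: N_C=2, N_Y=1, N_G=1, L=4
Step 1: N_C=7, N_Y=4, N_G=3, L=14
Step 2: N_C=23, N_Y=14, N_G=11, L=48
Step 3: N_C=79, N_Y=48, N_G=37, L=164
Step 4: N_C=269, N_Y=164, N_G=127, L=560
Step 5: N_C=919, N_Y=560, N_G=433, L=1912
Step 6: N_C=3137, N_Y=1912, N_G=1479, L=6528

Answer: 6528


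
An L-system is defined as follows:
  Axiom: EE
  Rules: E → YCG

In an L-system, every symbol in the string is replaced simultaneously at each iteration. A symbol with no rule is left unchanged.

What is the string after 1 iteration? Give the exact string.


Answer: YCGYCG

Derivation:
Step 0: EE
Step 1: YCGYCG


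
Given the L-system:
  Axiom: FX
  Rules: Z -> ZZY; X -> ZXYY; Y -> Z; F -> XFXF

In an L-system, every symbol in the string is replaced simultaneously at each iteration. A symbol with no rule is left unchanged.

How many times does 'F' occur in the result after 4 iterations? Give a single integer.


Step 0: FX  (1 'F')
Step 1: XFXFZXYY  (2 'F')
Step 2: ZXYYXFXFZXYYXFXFZZYZXYYZZ  (4 'F')
Step 3: ZZYZXYYZZZXYYXFXFZXYYXFXFZZYZXYYZZZXYYXFXFZXYYXFXFZZYZZYZZZYZXYYZZZZYZZY  (8 'F')
Step 4: ZZYZZYZZZYZXYYZZZZYZZYZZYZXYYZZZXYYXFXFZXYYXFXFZZYZXYYZZZXYYXFXFZXYYXFXFZZYZZYZZZYZXYYZZZZYZZYZZYZXYYZZZXYYXFXFZXYYXFXFZZYZXYYZZZXYYXFXFZXYYXFXFZZYZZYZZZYZZYZZZYZZYZZYZZZYZXYYZZZZYZZYZZYZZYZZZYZZYZ  (16 'F')

Answer: 16


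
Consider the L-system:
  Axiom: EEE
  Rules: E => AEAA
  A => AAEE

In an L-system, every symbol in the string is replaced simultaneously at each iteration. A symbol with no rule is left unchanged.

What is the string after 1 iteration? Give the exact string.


Answer: AEAAAEAAAEAA

Derivation:
Step 0: EEE
Step 1: AEAAAEAAAEAA


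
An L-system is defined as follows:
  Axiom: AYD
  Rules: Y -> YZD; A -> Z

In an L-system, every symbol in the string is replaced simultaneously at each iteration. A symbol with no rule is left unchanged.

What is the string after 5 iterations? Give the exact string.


Step 0: AYD
Step 1: ZYZDD
Step 2: ZYZDZDD
Step 3: ZYZDZDZDD
Step 4: ZYZDZDZDZDD
Step 5: ZYZDZDZDZDZDD

Answer: ZYZDZDZDZDZDD


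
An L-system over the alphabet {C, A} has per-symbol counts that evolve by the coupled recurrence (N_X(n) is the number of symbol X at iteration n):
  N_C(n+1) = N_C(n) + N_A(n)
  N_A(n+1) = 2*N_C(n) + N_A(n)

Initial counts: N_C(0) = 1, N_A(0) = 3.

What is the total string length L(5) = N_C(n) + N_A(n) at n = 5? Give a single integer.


Answer: 309

Derivation:
Step 0: N_C=1, N_A=3, L=4
Step 1: N_C=4, N_A=5, L=9
Step 2: N_C=9, N_A=13, L=22
Step 3: N_C=22, N_A=31, L=53
Step 4: N_C=53, N_A=75, L=128
Step 5: N_C=128, N_A=181, L=309


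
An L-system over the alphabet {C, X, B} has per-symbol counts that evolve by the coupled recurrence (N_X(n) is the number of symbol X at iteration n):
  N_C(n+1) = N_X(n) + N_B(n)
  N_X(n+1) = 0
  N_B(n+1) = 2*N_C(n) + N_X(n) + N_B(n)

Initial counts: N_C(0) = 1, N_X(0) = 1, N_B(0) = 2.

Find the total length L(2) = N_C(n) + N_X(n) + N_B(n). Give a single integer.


Step 0: N_C=1, N_X=1, N_B=2, L=4
Step 1: N_C=3, N_X=0, N_B=5, L=8
Step 2: N_C=5, N_X=0, N_B=11, L=16

Answer: 16


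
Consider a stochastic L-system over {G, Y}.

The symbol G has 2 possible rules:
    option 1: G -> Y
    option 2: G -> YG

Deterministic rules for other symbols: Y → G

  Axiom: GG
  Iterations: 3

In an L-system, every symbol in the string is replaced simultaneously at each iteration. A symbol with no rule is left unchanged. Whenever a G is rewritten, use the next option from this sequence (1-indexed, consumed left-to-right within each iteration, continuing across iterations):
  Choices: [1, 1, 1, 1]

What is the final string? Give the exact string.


Answer: YY

Derivation:
Step 0: GG
Step 1: YY  (used choices [1, 1])
Step 2: GG  (used choices [])
Step 3: YY  (used choices [1, 1])


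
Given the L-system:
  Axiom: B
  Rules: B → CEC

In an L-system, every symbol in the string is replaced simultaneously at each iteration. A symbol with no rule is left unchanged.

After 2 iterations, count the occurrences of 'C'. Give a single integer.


Answer: 2

Derivation:
Step 0: B  (0 'C')
Step 1: CEC  (2 'C')
Step 2: CEC  (2 'C')


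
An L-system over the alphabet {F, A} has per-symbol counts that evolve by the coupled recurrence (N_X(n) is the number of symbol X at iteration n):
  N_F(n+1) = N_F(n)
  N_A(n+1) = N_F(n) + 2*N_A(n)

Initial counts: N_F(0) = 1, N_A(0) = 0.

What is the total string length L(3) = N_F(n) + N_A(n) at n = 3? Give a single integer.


Answer: 8

Derivation:
Step 0: N_F=1, N_A=0, L=1
Step 1: N_F=1, N_A=1, L=2
Step 2: N_F=1, N_A=3, L=4
Step 3: N_F=1, N_A=7, L=8


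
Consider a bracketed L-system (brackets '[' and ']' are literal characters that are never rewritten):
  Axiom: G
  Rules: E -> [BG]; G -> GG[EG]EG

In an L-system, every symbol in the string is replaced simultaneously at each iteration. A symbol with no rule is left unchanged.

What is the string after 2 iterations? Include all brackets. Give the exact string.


Answer: GG[EG]EGGG[EG]EG[[BG]GG[EG]EG][BG]GG[EG]EG

Derivation:
Step 0: G
Step 1: GG[EG]EG
Step 2: GG[EG]EGGG[EG]EG[[BG]GG[EG]EG][BG]GG[EG]EG


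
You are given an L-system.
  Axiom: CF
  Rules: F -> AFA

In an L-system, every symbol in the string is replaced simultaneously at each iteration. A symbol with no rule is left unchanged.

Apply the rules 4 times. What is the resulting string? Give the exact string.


Answer: CAAAAFAAAA

Derivation:
Step 0: CF
Step 1: CAFA
Step 2: CAAFAA
Step 3: CAAAFAAA
Step 4: CAAAAFAAAA


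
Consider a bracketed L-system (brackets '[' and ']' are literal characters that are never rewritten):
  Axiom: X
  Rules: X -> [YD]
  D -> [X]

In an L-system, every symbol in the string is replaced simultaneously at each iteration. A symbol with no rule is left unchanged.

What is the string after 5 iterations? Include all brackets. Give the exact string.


Answer: [Y[[Y[[YD]]]]]

Derivation:
Step 0: X
Step 1: [YD]
Step 2: [Y[X]]
Step 3: [Y[[YD]]]
Step 4: [Y[[Y[X]]]]
Step 5: [Y[[Y[[YD]]]]]


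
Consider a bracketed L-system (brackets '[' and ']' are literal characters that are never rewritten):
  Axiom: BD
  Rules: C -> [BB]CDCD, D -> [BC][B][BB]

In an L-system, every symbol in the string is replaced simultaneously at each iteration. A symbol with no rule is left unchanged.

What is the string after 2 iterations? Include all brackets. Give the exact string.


Answer: B[B[BB]CDCD][B][BB]

Derivation:
Step 0: BD
Step 1: B[BC][B][BB]
Step 2: B[B[BB]CDCD][B][BB]


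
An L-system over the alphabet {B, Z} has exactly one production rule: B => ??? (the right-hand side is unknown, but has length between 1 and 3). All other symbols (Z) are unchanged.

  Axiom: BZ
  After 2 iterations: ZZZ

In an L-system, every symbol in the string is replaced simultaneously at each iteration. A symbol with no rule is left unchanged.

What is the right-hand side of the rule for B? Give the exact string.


Answer: ZZ

Derivation:
Trying B => ZZ:
  Step 0: BZ
  Step 1: ZZZ
  Step 2: ZZZ
Matches the given result.


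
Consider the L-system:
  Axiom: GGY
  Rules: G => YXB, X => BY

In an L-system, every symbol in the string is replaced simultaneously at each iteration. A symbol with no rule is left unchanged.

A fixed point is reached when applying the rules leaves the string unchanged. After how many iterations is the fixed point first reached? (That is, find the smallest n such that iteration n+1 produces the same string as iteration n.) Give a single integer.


Step 0: GGY
Step 1: YXBYXBY
Step 2: YBYBYBYBY
Step 3: YBYBYBYBY  (unchanged — fixed point at step 2)

Answer: 2


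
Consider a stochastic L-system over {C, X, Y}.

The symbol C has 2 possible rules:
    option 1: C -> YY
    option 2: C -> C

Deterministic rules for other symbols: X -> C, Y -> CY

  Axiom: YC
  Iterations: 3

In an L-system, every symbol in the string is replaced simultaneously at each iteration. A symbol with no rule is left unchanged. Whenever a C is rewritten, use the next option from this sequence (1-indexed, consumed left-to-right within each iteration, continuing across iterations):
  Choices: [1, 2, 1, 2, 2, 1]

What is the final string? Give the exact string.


Step 0: YC
Step 1: CYYY  (used choices [1])
Step 2: CCYCYCY  (used choices [2])
Step 3: YYCCYCCYYYCY  (used choices [1, 2, 2, 1])

Answer: YYCCYCCYYYCY


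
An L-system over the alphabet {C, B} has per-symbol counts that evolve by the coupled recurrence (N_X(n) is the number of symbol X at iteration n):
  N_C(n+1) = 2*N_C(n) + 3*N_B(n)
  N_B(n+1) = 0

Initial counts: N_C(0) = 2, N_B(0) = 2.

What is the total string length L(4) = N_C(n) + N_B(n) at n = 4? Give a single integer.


Answer: 80

Derivation:
Step 0: N_C=2, N_B=2, L=4
Step 1: N_C=10, N_B=0, L=10
Step 2: N_C=20, N_B=0, L=20
Step 3: N_C=40, N_B=0, L=40
Step 4: N_C=80, N_B=0, L=80


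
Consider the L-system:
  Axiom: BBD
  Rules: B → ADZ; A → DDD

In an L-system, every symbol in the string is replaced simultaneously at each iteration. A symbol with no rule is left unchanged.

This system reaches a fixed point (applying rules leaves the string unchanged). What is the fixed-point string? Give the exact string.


Answer: DDDDZDDDDZD

Derivation:
Step 0: BBD
Step 1: ADZADZD
Step 2: DDDDZDDDDZD
Step 3: DDDDZDDDDZD  (unchanged — fixed point at step 2)


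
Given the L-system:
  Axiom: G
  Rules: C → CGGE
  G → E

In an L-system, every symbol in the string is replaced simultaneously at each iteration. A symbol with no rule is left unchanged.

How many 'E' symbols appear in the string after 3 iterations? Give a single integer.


Answer: 1

Derivation:
Step 0: G  (0 'E')
Step 1: E  (1 'E')
Step 2: E  (1 'E')
Step 3: E  (1 'E')


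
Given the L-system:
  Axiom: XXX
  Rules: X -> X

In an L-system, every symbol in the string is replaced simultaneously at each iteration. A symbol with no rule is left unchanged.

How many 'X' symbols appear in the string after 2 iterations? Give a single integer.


Step 0: XXX  (3 'X')
Step 1: XXX  (3 'X')
Step 2: XXX  (3 'X')

Answer: 3


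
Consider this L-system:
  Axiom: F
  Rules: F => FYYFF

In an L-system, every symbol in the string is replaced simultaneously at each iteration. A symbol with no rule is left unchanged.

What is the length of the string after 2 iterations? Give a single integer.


Step 0: length = 1
Step 1: length = 5
Step 2: length = 17

Answer: 17


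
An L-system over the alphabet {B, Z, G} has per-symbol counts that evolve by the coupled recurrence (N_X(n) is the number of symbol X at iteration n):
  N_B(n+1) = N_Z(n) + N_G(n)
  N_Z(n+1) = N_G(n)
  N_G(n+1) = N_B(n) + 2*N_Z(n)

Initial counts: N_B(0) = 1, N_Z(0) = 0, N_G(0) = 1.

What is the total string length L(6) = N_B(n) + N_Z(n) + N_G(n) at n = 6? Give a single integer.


Answer: 74

Derivation:
Step 0: N_B=1, N_Z=0, N_G=1, L=2
Step 1: N_B=1, N_Z=1, N_G=1, L=3
Step 2: N_B=2, N_Z=1, N_G=3, L=6
Step 3: N_B=4, N_Z=3, N_G=4, L=11
Step 4: N_B=7, N_Z=4, N_G=10, L=21
Step 5: N_B=14, N_Z=10, N_G=15, L=39
Step 6: N_B=25, N_Z=15, N_G=34, L=74


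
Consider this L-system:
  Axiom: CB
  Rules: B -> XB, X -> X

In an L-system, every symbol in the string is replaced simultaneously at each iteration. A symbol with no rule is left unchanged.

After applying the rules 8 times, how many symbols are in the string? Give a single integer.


Step 0: length = 2
Step 1: length = 3
Step 2: length = 4
Step 3: length = 5
Step 4: length = 6
Step 5: length = 7
Step 6: length = 8
Step 7: length = 9
Step 8: length = 10

Answer: 10
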